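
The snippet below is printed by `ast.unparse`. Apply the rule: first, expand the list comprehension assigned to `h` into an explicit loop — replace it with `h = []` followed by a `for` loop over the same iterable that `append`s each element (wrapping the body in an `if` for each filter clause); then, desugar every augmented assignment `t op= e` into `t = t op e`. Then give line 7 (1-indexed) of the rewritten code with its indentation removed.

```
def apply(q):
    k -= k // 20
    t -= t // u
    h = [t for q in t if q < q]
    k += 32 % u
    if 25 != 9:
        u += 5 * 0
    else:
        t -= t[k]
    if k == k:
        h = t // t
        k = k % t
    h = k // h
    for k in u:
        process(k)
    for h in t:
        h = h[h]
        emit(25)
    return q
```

h.append(t)

Transformed code:
def apply(q):
    k = k - k // 20
    t = t - t // u
    h = []
    for q in t:
        if q < q:
            h.append(t)
    k = k + 32 % u
    if 25 != 9:
        u = u + 5 * 0
    else:
        t = t - t[k]
    if k == k:
        h = t // t
        k = k % t
    h = k // h
    for k in u:
        process(k)
    for h in t:
        h = h[h]
        emit(25)
    return q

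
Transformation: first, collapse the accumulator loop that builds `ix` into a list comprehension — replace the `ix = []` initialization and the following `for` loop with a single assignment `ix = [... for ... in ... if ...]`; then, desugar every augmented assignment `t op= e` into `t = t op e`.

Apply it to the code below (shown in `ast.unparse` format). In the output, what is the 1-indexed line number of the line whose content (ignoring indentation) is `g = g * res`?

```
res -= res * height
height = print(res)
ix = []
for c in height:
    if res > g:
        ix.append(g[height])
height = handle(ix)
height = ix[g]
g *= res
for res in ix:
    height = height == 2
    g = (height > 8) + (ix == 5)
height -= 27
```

Transformed code:
res = res - res * height
height = print(res)
ix = [g[height] for c in height if res > g]
height = handle(ix)
height = ix[g]
g = g * res
for res in ix:
    height = height == 2
    g = (height > 8) + (ix == 5)
height = height - 27

6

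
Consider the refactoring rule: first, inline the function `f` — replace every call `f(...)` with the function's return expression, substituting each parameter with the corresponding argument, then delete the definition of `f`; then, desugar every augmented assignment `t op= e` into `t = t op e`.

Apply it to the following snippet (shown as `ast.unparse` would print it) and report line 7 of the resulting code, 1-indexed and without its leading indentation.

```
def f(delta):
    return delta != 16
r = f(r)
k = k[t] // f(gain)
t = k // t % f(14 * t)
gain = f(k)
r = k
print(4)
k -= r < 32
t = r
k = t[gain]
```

Transformed code:
r = r != 16
k = k[t] // (gain != 16)
t = k // t % (14 * t != 16)
gain = k != 16
r = k
print(4)
k = k - (r < 32)
t = r
k = t[gain]

k = k - (r < 32)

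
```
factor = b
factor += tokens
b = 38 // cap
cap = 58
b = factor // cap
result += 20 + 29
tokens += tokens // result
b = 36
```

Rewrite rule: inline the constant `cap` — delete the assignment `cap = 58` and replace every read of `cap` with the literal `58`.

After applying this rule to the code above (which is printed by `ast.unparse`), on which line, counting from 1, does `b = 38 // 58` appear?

Transformed code:
factor = b
factor += tokens
b = 38 // 58
b = factor // 58
result += 20 + 29
tokens += tokens // result
b = 36

3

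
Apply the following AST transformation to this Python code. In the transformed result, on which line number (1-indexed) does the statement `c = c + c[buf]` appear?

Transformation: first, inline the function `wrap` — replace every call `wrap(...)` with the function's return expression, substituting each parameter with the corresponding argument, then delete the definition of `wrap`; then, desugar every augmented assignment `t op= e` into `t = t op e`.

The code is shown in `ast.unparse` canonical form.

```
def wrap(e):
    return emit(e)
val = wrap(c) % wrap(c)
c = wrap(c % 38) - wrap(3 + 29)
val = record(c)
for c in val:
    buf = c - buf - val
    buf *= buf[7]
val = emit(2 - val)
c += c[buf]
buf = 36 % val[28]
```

8

Transformed code:
val = emit(c) % emit(c)
c = emit(c % 38) - emit(3 + 29)
val = record(c)
for c in val:
    buf = c - buf - val
    buf = buf * buf[7]
val = emit(2 - val)
c = c + c[buf]
buf = 36 % val[28]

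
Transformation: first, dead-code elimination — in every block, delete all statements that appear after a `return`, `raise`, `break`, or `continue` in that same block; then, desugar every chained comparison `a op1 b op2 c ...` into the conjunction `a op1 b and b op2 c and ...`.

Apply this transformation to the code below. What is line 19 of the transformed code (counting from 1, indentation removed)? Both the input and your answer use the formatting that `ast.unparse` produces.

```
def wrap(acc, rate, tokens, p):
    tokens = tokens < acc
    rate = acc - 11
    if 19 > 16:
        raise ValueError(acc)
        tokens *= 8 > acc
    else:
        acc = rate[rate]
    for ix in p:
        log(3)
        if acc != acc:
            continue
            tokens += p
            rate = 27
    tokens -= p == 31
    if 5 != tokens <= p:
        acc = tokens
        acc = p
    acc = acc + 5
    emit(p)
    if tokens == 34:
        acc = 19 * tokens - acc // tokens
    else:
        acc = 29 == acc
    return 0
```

acc = 19 * tokens - acc // tokens

Transformed code:
def wrap(acc, rate, tokens, p):
    tokens = tokens < acc
    rate = acc - 11
    if 19 > 16:
        raise ValueError(acc)
    else:
        acc = rate[rate]
    for ix in p:
        log(3)
        if acc != acc:
            continue
    tokens -= p == 31
    if 5 != tokens and tokens <= p:
        acc = tokens
        acc = p
    acc = acc + 5
    emit(p)
    if tokens == 34:
        acc = 19 * tokens - acc // tokens
    else:
        acc = 29 == acc
    return 0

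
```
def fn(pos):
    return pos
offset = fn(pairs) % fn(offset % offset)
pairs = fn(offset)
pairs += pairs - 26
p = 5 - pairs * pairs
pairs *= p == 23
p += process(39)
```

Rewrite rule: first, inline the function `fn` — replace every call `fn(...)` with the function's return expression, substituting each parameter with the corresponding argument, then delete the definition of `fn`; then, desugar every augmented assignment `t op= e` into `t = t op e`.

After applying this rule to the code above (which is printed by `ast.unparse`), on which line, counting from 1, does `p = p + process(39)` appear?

Transformed code:
offset = pairs % (offset % offset)
pairs = offset
pairs = pairs + (pairs - 26)
p = 5 - pairs * pairs
pairs = pairs * (p == 23)
p = p + process(39)

6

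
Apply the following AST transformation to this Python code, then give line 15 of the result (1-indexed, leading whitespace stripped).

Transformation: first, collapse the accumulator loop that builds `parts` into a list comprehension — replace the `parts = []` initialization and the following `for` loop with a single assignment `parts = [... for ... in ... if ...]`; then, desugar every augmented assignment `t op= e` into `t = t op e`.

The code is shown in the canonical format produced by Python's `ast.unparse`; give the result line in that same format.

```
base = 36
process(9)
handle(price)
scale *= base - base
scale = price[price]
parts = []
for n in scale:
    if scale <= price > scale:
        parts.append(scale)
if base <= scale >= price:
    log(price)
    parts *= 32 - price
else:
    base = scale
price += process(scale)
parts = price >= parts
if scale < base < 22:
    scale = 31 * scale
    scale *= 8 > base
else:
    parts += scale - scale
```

scale = 31 * scale

Transformed code:
base = 36
process(9)
handle(price)
scale = scale * (base - base)
scale = price[price]
parts = [scale for n in scale if scale <= price > scale]
if base <= scale >= price:
    log(price)
    parts = parts * (32 - price)
else:
    base = scale
price = price + process(scale)
parts = price >= parts
if scale < base < 22:
    scale = 31 * scale
    scale = scale * (8 > base)
else:
    parts = parts + (scale - scale)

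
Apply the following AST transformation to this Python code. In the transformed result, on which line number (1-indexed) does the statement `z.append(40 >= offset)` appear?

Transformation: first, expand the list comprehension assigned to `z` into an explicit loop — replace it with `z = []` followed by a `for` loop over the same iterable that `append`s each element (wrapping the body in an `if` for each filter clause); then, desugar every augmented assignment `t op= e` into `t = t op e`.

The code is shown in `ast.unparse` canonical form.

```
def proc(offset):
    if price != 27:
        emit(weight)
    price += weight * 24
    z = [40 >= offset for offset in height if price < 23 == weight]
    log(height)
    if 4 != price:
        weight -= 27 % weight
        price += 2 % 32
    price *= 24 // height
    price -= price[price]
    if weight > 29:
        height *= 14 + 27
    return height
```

8

Transformed code:
def proc(offset):
    if price != 27:
        emit(weight)
    price = price + weight * 24
    z = []
    for offset in height:
        if price < 23 == weight:
            z.append(40 >= offset)
    log(height)
    if 4 != price:
        weight = weight - 27 % weight
        price = price + 2 % 32
    price = price * (24 // height)
    price = price - price[price]
    if weight > 29:
        height = height * (14 + 27)
    return height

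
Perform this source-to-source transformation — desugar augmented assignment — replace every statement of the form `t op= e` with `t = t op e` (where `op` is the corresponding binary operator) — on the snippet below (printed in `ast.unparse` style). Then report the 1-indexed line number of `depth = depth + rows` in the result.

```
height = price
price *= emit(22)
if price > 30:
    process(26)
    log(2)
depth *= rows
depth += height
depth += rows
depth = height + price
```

8

Transformed code:
height = price
price = price * emit(22)
if price > 30:
    process(26)
    log(2)
depth = depth * rows
depth = depth + height
depth = depth + rows
depth = height + price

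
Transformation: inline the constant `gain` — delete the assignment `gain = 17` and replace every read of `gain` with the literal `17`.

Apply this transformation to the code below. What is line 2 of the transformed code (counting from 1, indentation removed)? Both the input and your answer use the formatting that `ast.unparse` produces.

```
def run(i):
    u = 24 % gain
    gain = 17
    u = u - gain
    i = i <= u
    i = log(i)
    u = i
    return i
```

u = 24 % 17

Transformed code:
def run(i):
    u = 24 % 17
    u = u - 17
    i = i <= u
    i = log(i)
    u = i
    return i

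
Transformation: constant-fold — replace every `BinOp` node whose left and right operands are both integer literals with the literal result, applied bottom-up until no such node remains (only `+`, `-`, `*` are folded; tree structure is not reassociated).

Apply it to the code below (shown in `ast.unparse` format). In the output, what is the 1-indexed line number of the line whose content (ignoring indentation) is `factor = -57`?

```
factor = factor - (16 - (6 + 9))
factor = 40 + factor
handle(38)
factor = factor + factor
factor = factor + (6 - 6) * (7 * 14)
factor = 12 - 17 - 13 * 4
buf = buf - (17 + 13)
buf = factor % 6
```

6

Transformed code:
factor = factor - 1
factor = 40 + factor
handle(38)
factor = factor + factor
factor = factor + 0
factor = -57
buf = buf - 30
buf = factor % 6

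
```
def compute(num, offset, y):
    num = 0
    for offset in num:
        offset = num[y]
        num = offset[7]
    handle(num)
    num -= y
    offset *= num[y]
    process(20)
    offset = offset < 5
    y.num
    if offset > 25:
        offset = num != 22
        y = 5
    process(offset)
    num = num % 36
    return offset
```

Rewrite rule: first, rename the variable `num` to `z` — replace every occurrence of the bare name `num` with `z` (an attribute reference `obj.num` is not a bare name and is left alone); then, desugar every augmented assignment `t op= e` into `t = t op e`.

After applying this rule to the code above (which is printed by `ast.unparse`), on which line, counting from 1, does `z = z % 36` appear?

Transformed code:
def compute(z, offset, y):
    z = 0
    for offset in z:
        offset = z[y]
        z = offset[7]
    handle(z)
    z = z - y
    offset = offset * z[y]
    process(20)
    offset = offset < 5
    y.num
    if offset > 25:
        offset = z != 22
        y = 5
    process(offset)
    z = z % 36
    return offset

16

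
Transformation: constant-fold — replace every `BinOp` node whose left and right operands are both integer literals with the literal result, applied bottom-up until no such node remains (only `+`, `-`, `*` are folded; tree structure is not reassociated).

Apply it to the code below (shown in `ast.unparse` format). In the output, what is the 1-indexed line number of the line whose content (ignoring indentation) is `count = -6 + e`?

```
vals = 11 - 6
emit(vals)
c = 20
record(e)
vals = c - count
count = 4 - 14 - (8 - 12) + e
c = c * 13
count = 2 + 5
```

Transformed code:
vals = 5
emit(vals)
c = 20
record(e)
vals = c - count
count = -6 + e
c = c * 13
count = 7

6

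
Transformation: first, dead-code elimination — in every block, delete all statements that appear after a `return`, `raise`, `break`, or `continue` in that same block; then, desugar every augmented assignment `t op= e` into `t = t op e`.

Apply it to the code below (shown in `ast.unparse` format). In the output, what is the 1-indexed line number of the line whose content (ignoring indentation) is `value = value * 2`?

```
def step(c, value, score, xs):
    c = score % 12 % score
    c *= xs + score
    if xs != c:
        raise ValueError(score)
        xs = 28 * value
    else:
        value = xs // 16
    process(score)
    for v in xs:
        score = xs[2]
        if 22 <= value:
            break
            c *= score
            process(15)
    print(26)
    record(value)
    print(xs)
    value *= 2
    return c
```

16

Transformed code:
def step(c, value, score, xs):
    c = score % 12 % score
    c = c * (xs + score)
    if xs != c:
        raise ValueError(score)
    else:
        value = xs // 16
    process(score)
    for v in xs:
        score = xs[2]
        if 22 <= value:
            break
    print(26)
    record(value)
    print(xs)
    value = value * 2
    return c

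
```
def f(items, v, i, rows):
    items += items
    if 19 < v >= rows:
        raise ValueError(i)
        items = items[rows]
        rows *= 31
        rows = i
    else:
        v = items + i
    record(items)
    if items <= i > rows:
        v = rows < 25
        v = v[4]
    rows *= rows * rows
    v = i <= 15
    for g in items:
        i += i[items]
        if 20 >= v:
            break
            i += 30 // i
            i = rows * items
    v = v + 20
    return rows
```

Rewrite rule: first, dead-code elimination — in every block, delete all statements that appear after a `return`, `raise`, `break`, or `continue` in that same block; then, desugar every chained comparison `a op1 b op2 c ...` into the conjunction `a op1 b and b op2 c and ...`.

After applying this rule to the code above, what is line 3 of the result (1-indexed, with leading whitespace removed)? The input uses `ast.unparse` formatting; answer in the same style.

Transformed code:
def f(items, v, i, rows):
    items += items
    if 19 < v and v >= rows:
        raise ValueError(i)
    else:
        v = items + i
    record(items)
    if items <= i and i > rows:
        v = rows < 25
        v = v[4]
    rows *= rows * rows
    v = i <= 15
    for g in items:
        i += i[items]
        if 20 >= v:
            break
    v = v + 20
    return rows

if 19 < v and v >= rows:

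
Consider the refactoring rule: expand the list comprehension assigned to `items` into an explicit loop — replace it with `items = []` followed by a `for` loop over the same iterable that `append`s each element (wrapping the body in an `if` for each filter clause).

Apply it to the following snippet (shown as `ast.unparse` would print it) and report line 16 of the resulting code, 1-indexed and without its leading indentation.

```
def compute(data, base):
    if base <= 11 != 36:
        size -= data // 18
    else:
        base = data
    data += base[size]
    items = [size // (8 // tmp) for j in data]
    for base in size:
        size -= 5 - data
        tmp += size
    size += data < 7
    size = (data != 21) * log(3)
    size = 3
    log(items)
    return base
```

log(items)

Transformed code:
def compute(data, base):
    if base <= 11 != 36:
        size -= data // 18
    else:
        base = data
    data += base[size]
    items = []
    for j in data:
        items.append(size // (8 // tmp))
    for base in size:
        size -= 5 - data
        tmp += size
    size += data < 7
    size = (data != 21) * log(3)
    size = 3
    log(items)
    return base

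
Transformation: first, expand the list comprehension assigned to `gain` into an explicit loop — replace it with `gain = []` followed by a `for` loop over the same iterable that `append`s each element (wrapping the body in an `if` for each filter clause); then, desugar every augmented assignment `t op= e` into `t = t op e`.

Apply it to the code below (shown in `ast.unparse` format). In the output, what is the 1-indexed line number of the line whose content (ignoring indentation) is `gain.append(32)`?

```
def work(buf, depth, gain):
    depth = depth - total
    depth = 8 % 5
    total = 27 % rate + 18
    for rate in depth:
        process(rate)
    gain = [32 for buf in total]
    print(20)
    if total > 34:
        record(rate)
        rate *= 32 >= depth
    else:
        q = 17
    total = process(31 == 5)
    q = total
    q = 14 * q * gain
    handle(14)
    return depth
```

9

Transformed code:
def work(buf, depth, gain):
    depth = depth - total
    depth = 8 % 5
    total = 27 % rate + 18
    for rate in depth:
        process(rate)
    gain = []
    for buf in total:
        gain.append(32)
    print(20)
    if total > 34:
        record(rate)
        rate = rate * (32 >= depth)
    else:
        q = 17
    total = process(31 == 5)
    q = total
    q = 14 * q * gain
    handle(14)
    return depth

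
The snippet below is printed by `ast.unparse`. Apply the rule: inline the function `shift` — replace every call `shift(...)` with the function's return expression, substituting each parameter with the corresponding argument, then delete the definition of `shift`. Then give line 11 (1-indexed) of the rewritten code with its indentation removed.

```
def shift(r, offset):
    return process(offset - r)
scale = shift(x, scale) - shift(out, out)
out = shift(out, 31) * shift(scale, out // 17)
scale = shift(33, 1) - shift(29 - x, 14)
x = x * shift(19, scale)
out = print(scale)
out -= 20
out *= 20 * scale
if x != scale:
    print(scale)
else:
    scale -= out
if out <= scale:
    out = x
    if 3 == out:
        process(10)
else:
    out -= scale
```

Transformed code:
scale = process(scale - x) - process(out - out)
out = process(31 - out) * process(out // 17 - scale)
scale = process(1 - 33) - process(14 - (29 - x))
x = x * process(scale - 19)
out = print(scale)
out -= 20
out *= 20 * scale
if x != scale:
    print(scale)
else:
    scale -= out
if out <= scale:
    out = x
    if 3 == out:
        process(10)
else:
    out -= scale

scale -= out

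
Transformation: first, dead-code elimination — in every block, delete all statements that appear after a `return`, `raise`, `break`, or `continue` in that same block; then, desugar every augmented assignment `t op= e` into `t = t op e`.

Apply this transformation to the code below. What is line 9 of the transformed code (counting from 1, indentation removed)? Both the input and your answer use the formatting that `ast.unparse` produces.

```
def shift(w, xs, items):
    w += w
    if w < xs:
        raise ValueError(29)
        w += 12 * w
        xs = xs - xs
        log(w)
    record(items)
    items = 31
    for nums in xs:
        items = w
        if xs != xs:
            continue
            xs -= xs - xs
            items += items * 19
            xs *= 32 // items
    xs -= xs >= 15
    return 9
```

if xs != xs:

Transformed code:
def shift(w, xs, items):
    w = w + w
    if w < xs:
        raise ValueError(29)
    record(items)
    items = 31
    for nums in xs:
        items = w
        if xs != xs:
            continue
    xs = xs - (xs >= 15)
    return 9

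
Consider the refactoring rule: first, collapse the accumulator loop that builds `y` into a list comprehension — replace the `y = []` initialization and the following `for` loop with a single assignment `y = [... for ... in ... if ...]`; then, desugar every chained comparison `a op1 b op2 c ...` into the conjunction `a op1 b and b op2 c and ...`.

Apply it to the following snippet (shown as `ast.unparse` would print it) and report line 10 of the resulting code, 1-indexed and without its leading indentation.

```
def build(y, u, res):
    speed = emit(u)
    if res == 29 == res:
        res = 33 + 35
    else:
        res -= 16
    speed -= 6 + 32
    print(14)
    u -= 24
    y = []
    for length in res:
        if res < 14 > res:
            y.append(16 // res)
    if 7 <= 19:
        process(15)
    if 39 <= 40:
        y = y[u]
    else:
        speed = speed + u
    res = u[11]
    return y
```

y = [16 // res for length in res if res < 14 and 14 > res]

Transformed code:
def build(y, u, res):
    speed = emit(u)
    if res == 29 and 29 == res:
        res = 33 + 35
    else:
        res -= 16
    speed -= 6 + 32
    print(14)
    u -= 24
    y = [16 // res for length in res if res < 14 and 14 > res]
    if 7 <= 19:
        process(15)
    if 39 <= 40:
        y = y[u]
    else:
        speed = speed + u
    res = u[11]
    return y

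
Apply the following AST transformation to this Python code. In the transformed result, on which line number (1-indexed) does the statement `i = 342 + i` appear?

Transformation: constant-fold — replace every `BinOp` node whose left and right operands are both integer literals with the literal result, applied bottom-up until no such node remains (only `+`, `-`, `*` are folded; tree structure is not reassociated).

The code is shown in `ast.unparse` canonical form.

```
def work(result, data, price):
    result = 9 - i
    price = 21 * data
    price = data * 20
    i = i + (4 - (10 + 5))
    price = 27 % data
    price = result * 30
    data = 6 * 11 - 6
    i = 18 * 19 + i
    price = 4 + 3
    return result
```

9

Transformed code:
def work(result, data, price):
    result = 9 - i
    price = 21 * data
    price = data * 20
    i = i + -11
    price = 27 % data
    price = result * 30
    data = 60
    i = 342 + i
    price = 7
    return result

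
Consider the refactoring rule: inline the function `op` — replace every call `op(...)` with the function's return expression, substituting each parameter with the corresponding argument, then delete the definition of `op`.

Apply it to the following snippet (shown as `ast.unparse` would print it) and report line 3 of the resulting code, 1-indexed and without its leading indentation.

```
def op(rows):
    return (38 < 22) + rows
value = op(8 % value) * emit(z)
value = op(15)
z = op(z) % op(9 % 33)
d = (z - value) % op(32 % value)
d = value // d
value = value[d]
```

z = ((38 < 22) + z) % ((38 < 22) + 9 % 33)

Transformed code:
value = ((38 < 22) + 8 % value) * emit(z)
value = (38 < 22) + 15
z = ((38 < 22) + z) % ((38 < 22) + 9 % 33)
d = (z - value) % ((38 < 22) + 32 % value)
d = value // d
value = value[d]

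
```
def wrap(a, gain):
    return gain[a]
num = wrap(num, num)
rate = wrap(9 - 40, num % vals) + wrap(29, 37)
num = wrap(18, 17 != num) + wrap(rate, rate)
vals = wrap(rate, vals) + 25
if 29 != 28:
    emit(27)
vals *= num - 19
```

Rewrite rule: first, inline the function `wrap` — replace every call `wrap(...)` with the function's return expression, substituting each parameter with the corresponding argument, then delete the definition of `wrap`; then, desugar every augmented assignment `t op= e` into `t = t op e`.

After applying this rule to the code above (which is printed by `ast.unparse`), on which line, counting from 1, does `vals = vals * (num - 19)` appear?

7

Transformed code:
num = num[num]
rate = (num % vals)[9 - 40] + 37[29]
num = (17 != num)[18] + rate[rate]
vals = vals[rate] + 25
if 29 != 28:
    emit(27)
vals = vals * (num - 19)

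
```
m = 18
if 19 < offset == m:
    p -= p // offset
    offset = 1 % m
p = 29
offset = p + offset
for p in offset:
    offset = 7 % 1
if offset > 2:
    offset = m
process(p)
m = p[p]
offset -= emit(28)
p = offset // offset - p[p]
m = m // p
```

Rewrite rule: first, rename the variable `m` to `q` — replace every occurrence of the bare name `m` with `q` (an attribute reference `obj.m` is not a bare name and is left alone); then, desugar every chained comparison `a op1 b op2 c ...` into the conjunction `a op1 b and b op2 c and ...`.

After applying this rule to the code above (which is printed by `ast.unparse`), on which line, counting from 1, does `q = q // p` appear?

15

Transformed code:
q = 18
if 19 < offset and offset == q:
    p -= p // offset
    offset = 1 % q
p = 29
offset = p + offset
for p in offset:
    offset = 7 % 1
if offset > 2:
    offset = q
process(p)
q = p[p]
offset -= emit(28)
p = offset // offset - p[p]
q = q // p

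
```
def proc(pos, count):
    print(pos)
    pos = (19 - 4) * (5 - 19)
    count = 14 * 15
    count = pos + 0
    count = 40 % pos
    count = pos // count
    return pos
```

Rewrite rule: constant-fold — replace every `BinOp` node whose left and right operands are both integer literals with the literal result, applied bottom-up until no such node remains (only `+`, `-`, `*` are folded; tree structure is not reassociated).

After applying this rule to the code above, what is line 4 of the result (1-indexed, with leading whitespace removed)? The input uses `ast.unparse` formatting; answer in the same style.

Transformed code:
def proc(pos, count):
    print(pos)
    pos = -210
    count = 210
    count = pos + 0
    count = 40 % pos
    count = pos // count
    return pos

count = 210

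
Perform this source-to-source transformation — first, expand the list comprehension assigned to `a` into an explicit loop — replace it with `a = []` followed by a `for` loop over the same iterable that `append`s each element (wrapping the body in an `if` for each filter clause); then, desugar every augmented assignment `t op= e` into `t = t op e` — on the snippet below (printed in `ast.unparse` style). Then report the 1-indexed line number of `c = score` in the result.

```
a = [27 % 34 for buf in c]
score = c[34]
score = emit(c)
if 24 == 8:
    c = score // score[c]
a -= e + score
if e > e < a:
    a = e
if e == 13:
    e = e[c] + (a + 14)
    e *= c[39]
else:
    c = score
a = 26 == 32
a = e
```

Transformed code:
a = []
for buf in c:
    a.append(27 % 34)
score = c[34]
score = emit(c)
if 24 == 8:
    c = score // score[c]
a = a - (e + score)
if e > e < a:
    a = e
if e == 13:
    e = e[c] + (a + 14)
    e = e * c[39]
else:
    c = score
a = 26 == 32
a = e

15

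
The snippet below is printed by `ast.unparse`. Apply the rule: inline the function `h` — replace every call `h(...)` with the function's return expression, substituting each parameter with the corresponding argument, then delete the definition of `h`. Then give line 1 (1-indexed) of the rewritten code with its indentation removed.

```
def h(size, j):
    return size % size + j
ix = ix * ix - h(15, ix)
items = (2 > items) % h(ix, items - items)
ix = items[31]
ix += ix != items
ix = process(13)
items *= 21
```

Transformed code:
ix = ix * ix - (15 % 15 + ix)
items = (2 > items) % (ix % ix + (items - items))
ix = items[31]
ix += ix != items
ix = process(13)
items *= 21

ix = ix * ix - (15 % 15 + ix)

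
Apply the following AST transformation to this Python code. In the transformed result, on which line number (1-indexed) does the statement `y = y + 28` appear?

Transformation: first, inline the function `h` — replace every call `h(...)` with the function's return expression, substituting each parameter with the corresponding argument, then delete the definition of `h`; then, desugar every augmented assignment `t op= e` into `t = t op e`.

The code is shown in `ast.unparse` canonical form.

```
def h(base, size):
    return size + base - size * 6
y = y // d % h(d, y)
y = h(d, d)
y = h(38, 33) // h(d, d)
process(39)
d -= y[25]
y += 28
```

Transformed code:
y = y // d % (y + d - y * 6)
y = d + d - d * 6
y = (33 + 38 - 33 * 6) // (d + d - d * 6)
process(39)
d = d - y[25]
y = y + 28

6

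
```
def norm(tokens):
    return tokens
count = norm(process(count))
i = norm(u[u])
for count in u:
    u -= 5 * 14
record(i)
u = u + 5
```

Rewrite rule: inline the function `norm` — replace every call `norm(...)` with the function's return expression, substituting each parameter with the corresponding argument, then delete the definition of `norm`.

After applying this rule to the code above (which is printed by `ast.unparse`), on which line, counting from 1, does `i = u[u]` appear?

2

Transformed code:
count = process(count)
i = u[u]
for count in u:
    u -= 5 * 14
record(i)
u = u + 5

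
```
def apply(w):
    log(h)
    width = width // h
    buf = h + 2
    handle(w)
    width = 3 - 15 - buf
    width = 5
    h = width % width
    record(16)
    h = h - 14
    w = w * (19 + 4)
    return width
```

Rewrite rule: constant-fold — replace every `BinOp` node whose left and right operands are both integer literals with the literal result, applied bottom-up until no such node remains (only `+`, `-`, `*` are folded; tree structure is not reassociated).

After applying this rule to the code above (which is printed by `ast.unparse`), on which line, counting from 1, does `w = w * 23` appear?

Transformed code:
def apply(w):
    log(h)
    width = width // h
    buf = h + 2
    handle(w)
    width = -12 - buf
    width = 5
    h = width % width
    record(16)
    h = h - 14
    w = w * 23
    return width

11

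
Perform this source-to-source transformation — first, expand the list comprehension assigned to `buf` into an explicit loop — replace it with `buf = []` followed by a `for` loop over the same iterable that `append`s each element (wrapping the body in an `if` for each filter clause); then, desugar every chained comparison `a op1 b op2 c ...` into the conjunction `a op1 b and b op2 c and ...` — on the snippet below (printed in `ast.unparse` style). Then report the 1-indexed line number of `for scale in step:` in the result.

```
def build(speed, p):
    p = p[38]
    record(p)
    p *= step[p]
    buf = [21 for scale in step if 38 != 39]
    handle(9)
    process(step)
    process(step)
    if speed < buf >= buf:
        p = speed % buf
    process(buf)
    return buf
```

6

Transformed code:
def build(speed, p):
    p = p[38]
    record(p)
    p *= step[p]
    buf = []
    for scale in step:
        if 38 != 39:
            buf.append(21)
    handle(9)
    process(step)
    process(step)
    if speed < buf and buf >= buf:
        p = speed % buf
    process(buf)
    return buf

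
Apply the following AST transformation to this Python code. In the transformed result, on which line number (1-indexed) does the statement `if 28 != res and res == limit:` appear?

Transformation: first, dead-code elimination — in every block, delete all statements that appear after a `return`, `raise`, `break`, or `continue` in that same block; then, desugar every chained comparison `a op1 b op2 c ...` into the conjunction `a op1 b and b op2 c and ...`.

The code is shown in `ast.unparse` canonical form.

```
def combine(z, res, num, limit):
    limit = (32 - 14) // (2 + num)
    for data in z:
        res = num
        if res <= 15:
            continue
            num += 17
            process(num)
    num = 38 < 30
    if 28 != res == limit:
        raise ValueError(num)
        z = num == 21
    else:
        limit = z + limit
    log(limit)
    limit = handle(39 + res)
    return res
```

8

Transformed code:
def combine(z, res, num, limit):
    limit = (32 - 14) // (2 + num)
    for data in z:
        res = num
        if res <= 15:
            continue
    num = 38 < 30
    if 28 != res and res == limit:
        raise ValueError(num)
    else:
        limit = z + limit
    log(limit)
    limit = handle(39 + res)
    return res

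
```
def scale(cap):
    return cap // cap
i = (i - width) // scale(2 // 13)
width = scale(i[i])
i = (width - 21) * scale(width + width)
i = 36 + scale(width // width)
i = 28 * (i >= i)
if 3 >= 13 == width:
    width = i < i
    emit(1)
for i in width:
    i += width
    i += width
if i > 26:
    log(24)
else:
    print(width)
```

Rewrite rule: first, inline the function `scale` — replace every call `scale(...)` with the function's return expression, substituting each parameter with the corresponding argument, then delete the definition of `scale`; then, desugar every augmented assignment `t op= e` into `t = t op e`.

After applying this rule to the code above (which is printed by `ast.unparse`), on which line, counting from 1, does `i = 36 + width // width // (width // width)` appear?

Transformed code:
i = (i - width) // (2 // 13 // (2 // 13))
width = i[i] // i[i]
i = (width - 21) * ((width + width) // (width + width))
i = 36 + width // width // (width // width)
i = 28 * (i >= i)
if 3 >= 13 == width:
    width = i < i
    emit(1)
for i in width:
    i = i + width
    i = i + width
if i > 26:
    log(24)
else:
    print(width)

4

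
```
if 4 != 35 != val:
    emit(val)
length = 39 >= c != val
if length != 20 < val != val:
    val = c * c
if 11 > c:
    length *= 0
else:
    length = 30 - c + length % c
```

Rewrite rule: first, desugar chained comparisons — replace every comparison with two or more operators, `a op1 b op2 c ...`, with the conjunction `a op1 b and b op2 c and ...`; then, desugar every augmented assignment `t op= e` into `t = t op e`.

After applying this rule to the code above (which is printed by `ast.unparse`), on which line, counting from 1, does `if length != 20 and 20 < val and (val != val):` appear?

Transformed code:
if 4 != 35 and 35 != val:
    emit(val)
length = 39 >= c and c != val
if length != 20 and 20 < val and (val != val):
    val = c * c
if 11 > c:
    length = length * 0
else:
    length = 30 - c + length % c

4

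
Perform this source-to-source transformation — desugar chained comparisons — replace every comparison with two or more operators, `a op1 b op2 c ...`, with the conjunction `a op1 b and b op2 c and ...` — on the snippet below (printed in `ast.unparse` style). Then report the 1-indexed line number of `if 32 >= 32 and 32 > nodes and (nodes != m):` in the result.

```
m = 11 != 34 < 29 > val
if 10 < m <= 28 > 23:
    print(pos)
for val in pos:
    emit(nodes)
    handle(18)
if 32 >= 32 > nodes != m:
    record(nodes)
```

Transformed code:
m = 11 != 34 and 34 < 29 and (29 > val)
if 10 < m and m <= 28 and (28 > 23):
    print(pos)
for val in pos:
    emit(nodes)
    handle(18)
if 32 >= 32 and 32 > nodes and (nodes != m):
    record(nodes)

7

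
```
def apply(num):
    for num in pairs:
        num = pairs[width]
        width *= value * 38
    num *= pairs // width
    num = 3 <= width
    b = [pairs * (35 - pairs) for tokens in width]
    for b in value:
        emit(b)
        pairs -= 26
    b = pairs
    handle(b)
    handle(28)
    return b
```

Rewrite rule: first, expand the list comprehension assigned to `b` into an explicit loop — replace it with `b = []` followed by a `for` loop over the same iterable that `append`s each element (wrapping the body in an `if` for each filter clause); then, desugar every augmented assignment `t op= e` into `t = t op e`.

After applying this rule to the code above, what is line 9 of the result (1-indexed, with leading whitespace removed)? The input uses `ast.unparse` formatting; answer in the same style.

Transformed code:
def apply(num):
    for num in pairs:
        num = pairs[width]
        width = width * (value * 38)
    num = num * (pairs // width)
    num = 3 <= width
    b = []
    for tokens in width:
        b.append(pairs * (35 - pairs))
    for b in value:
        emit(b)
        pairs = pairs - 26
    b = pairs
    handle(b)
    handle(28)
    return b

b.append(pairs * (35 - pairs))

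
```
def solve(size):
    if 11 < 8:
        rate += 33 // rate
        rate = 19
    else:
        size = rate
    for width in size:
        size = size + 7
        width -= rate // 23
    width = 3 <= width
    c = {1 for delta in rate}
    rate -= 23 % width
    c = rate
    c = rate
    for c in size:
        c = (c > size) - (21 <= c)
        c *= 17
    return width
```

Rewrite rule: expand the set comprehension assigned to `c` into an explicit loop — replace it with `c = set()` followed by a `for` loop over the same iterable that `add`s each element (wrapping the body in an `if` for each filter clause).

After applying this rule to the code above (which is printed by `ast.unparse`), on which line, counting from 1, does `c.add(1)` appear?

Transformed code:
def solve(size):
    if 11 < 8:
        rate += 33 // rate
        rate = 19
    else:
        size = rate
    for width in size:
        size = size + 7
        width -= rate // 23
    width = 3 <= width
    c = set()
    for delta in rate:
        c.add(1)
    rate -= 23 % width
    c = rate
    c = rate
    for c in size:
        c = (c > size) - (21 <= c)
        c *= 17
    return width

13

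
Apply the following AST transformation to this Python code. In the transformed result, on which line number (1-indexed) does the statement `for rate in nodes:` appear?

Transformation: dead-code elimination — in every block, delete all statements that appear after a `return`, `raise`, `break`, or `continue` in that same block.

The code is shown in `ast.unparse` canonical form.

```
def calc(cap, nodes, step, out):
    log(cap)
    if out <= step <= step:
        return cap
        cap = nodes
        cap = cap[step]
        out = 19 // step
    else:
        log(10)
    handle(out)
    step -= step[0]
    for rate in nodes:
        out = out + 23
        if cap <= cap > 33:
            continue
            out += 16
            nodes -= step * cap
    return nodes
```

9

Transformed code:
def calc(cap, nodes, step, out):
    log(cap)
    if out <= step <= step:
        return cap
    else:
        log(10)
    handle(out)
    step -= step[0]
    for rate in nodes:
        out = out + 23
        if cap <= cap > 33:
            continue
    return nodes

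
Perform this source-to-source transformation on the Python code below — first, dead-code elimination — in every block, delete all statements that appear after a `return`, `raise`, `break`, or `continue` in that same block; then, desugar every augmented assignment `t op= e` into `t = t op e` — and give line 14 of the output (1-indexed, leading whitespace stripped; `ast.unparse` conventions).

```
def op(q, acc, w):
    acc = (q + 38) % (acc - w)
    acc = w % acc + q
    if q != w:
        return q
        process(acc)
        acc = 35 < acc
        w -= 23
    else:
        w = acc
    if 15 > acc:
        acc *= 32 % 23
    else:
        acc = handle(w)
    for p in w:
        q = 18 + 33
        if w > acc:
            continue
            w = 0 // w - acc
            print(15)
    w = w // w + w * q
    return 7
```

if w > acc:

Transformed code:
def op(q, acc, w):
    acc = (q + 38) % (acc - w)
    acc = w % acc + q
    if q != w:
        return q
    else:
        w = acc
    if 15 > acc:
        acc = acc * (32 % 23)
    else:
        acc = handle(w)
    for p in w:
        q = 18 + 33
        if w > acc:
            continue
    w = w // w + w * q
    return 7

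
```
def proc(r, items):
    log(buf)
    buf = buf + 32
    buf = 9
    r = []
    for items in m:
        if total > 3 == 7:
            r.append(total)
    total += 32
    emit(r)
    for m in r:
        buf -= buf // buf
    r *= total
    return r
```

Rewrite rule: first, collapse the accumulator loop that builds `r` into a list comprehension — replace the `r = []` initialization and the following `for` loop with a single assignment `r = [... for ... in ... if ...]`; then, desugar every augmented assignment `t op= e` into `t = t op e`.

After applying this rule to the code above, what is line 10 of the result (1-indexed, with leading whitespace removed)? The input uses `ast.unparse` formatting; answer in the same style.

r = r * total

Transformed code:
def proc(r, items):
    log(buf)
    buf = buf + 32
    buf = 9
    r = [total for items in m if total > 3 == 7]
    total = total + 32
    emit(r)
    for m in r:
        buf = buf - buf // buf
    r = r * total
    return r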